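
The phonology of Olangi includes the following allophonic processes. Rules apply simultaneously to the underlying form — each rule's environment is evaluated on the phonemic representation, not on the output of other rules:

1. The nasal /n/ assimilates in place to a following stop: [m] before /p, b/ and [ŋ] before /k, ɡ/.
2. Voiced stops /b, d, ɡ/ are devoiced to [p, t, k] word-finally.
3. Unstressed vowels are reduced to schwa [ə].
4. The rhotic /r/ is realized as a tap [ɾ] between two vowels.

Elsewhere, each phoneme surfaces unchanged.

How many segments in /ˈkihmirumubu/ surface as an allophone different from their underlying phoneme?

Segments that undergo a rule: /i/ → [ə] (rule 3); /r/ → [ɾ] (rule 4); /u/ → [ə] (rule 3); /u/ → [ə] (rule 3); /u/ → [ə] (rule 3).
All other segments surface unchanged.

5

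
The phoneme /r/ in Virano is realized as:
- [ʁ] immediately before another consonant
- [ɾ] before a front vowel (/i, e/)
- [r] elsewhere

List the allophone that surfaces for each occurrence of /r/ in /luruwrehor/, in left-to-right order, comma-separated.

Occurrence 1 (position 3): no conditioning environment matches → elsewhere allophone [r].
Occurrence 2 (position 6): before a front vowel (/i, e/) → [ɾ].
Occurrence 3 (position 10): no conditioning environment matches → elsewhere allophone [r].

[r], [ɾ], [r]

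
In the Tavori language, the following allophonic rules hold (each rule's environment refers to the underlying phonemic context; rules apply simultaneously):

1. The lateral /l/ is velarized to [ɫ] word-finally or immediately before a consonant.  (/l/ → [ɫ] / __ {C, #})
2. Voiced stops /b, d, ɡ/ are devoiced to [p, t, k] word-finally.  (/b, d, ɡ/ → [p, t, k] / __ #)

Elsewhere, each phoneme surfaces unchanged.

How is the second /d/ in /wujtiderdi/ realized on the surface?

/d/ (between /r/ and /i/) fails the environment for rule 2, so it stays [d].

[d]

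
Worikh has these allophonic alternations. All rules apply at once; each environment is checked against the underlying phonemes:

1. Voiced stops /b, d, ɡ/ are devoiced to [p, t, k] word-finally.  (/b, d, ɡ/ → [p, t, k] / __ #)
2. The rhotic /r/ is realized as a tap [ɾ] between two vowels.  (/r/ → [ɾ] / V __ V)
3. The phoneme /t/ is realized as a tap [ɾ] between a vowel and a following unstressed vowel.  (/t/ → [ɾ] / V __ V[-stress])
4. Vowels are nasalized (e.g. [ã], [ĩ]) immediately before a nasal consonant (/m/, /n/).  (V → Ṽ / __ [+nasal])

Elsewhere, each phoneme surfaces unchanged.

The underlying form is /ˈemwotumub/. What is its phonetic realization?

[ˈẽmwoɾũmup]

Rule 4 applies to /e/ (word-initial: before a nasal consonant) → [ẽ].
/m/ (between /e/ and /w/): no rule targets it → [m].
/w/ stays [w].
/o/ — between /w/ and /t/; rule 4 does not apply here → [o].
Rule 3 applies to /t/ (between /o/ and /u/: between a vowel and a following unstressed vowel) → [ɾ].
Rule 4 applies to /u/ (between /t/ and /m/: before a nasal consonant) → [ũ].
/m/ — not in any rule's target class → [m].
/u/ (between /m/ and /b/) is in the target of rule 4 but the environment (before a nasal consonant) is not met → [u].
/b/ (word-final): word-finally, so rule 1 applies → [p].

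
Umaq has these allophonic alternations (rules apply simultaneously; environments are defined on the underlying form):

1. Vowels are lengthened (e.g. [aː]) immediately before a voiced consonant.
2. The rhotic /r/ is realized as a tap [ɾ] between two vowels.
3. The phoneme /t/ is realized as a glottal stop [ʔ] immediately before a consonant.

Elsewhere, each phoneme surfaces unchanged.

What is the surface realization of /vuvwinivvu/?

/v/ — not in any rule's target class → [v].
/u/ meets the environment for rule 1 (before a voiced consonant) → [uː].
/v/ — not in any rule's target class → [v].
/w/ stays [w].
/i/ — between /w/ and /n/, before a voiced consonant — surfaces as [iː] (rule 1).
/n/ — not in any rule's target class → [n].
/i/ — between /n/ and /v/, before a voiced consonant — surfaces as [iː] (rule 1).
/v/ stays [v].
/v/ (between /v/ and /u/): no rule targets it → [v].
/u/ (word-final) is in the target of rule 1 but the environment (before a voiced consonant) is not met → [u].

[vuːvwiːniːvvu]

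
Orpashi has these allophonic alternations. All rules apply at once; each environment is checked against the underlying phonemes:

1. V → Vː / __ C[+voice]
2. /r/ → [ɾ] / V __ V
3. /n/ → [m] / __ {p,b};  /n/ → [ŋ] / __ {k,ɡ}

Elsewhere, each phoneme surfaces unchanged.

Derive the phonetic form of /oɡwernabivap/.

Rule 1 applies to /o/ (word-initial: before a voiced consonant) → [oː].
/ɡ/ (between /o/ and /w/): no rule targets it → [ɡ].
/w/ (between /ɡ/ and /e/) is unaffected → [w].
Rule 1 applies to /e/ (between /w/ and /r/: before a voiced consonant) → [eː].
/r/ — between /e/ and /n/; rule 2 does not apply here → [r].
/n/ (between /r/ and /a/) fails the environment for rule 3, so it stays [n].
/a/ (between /n/ and /b/) occurs before a voiced consonant → [aː] by rule 1.
/b/ — not in any rule's target class → [b].
/i/ — between /b/ and /v/, before a voiced consonant — surfaces as [iː] (rule 1).
/v/ (between /i/ and /a/): no rule targets it → [v].
/a/ (between /v/ and /p/) fails the environment for rule 1, so it stays [a].
/p/ stays [p].

[oːɡweːrnaːbiːvap]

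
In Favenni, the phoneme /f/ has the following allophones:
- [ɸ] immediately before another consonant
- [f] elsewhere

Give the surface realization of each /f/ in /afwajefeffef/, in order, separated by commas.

Occurrence 1 (position 2): immediately before another consonant → [ɸ].
Occurrence 2 (position 7): no conditioning environment matches → elsewhere allophone [f].
Occurrence 3 (position 9): immediately before another consonant → [ɸ].
Occurrence 4 (position 10): no conditioning environment matches → elsewhere allophone [f].
Occurrence 5 (position 12): no conditioning environment matches → elsewhere allophone [f].

[ɸ], [f], [ɸ], [f], [f]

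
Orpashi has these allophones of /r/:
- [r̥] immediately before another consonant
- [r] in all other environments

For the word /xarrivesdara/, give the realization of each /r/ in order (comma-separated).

[r̥], [r], [r]

Occurrence 1 (position 3): immediately before another consonant → [r̥].
Occurrence 2 (position 4): no conditioning environment matches → elsewhere allophone [r].
Occurrence 3 (position 11): no conditioning environment matches → elsewhere allophone [r].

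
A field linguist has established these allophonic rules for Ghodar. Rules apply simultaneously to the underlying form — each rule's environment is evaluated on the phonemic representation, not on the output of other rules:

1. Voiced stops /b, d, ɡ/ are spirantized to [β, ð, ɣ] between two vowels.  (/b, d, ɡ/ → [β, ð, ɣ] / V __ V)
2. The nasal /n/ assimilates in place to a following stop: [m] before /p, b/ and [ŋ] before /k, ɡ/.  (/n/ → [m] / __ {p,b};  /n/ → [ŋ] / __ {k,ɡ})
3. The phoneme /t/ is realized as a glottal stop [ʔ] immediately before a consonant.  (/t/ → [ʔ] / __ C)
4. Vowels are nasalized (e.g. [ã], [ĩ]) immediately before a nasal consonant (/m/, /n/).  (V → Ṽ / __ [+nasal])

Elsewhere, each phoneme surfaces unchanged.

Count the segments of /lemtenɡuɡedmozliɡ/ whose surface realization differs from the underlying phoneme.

4

Segments that undergo a rule: /e/ → [ẽ] (rule 4); /e/ → [ẽ] (rule 4); /n/ → [ŋ] (rule 2); /ɡ/ → [ɣ] (rule 1).
All other segments surface unchanged.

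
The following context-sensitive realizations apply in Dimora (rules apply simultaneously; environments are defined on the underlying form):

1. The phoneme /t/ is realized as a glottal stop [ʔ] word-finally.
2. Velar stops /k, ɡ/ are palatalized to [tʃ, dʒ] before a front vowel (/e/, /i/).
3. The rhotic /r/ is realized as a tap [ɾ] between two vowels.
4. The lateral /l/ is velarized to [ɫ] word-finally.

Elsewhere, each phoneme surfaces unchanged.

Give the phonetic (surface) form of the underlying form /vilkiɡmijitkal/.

/v/ (word-initial) is unaffected → [v].
/i/ (between /v/ and /l/) is unaffected → [i].
/l/ — between /i/ and /k/; rule 4 does not apply here → [l].
/k/ meets the environment for rule 2 (before a front vowel) → [tʃ].
/i/ (between /k/ and /ɡ/) is unaffected → [i].
/ɡ/ (between /i/ and /m/): rule 2 targets it, but not before a front vowel → unchanged [ɡ].
/m/ — not in any rule's target class → [m].
/i/ — not in any rule's target class → [i].
/j/ stays [j].
/i/ (between /j/ and /t/) is unaffected → [i].
/t/ — between /i/ and /k/; rule 1 does not apply here → [t].
/k/ (between /t/ and /a/) is in the target of rule 2 but the environment (before a front vowel) is not met → [k].
/a/ — not in any rule's target class → [a].
/l/ (word-final): word-finally, so rule 4 applies → [ɫ].

[viltʃiɡmijitkaɫ]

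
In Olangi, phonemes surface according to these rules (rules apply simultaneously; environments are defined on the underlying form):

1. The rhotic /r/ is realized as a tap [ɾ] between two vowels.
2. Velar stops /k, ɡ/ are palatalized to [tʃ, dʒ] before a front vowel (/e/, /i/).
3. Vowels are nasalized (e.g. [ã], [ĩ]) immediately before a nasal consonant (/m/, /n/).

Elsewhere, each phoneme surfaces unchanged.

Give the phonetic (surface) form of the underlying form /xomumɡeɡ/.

[xõmũmdʒeɡ]

/x/ (word-initial): no rule targets it → [x].
Rule 3 applies to /o/ (between /x/ and /m/: before a nasal consonant) → [õ].
/m/ — not in any rule's target class → [m].
/u/ (between /m/ and /m/) occurs before a nasal consonant → [ũ] by rule 3.
/m/ — not in any rule's target class → [m].
/ɡ/ meets the environment for rule 2 (before a front vowel) → [dʒ].
/e/ (between /ɡ/ and /ɡ/) is in the target of rule 3 but the environment (before a nasal consonant) is not met → [e].
/ɡ/ (word-final) fails the environment for rule 2, so it stays [ɡ].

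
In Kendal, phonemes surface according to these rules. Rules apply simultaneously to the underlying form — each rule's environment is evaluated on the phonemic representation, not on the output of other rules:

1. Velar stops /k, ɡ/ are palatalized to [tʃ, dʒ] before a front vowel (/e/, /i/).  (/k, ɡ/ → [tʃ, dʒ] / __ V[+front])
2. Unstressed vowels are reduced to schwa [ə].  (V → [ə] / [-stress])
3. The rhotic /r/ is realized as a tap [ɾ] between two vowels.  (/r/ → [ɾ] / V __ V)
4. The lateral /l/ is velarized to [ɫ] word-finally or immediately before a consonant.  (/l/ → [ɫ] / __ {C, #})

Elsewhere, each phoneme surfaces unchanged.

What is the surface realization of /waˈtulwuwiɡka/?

[wəˈtuɫwəwəɡkə]

/w/ — not in any rule's target class → [w].
/a/ meets the environment for rule 2 (in an unstressed syllable) → [ə].
/t/ stays [t].
/u/ (between /t/ and /l/) fails the environment for rule 2, so it stays [u].
Rule 4 applies to /l/ (between /u/ and /w/: word-finally or immediately before a consonant) → [ɫ].
/w/ (between /l/ and /u/): no rule targets it → [w].
/u/ (between /w/ and /w/) occurs in an unstressed syllable → [ə] by rule 2.
/w/ (between /u/ and /i/) is unaffected → [w].
/i/ (between /w/ and /ɡ/) occurs in an unstressed syllable → [ə] by rule 2.
/ɡ/ (between /i/ and /k/): rule 1 targets it, but not before a front vowel → unchanged [ɡ].
/k/ (between /ɡ/ and /a/) fails the environment for rule 1, so it stays [k].
/a/ (word-final): in an unstressed syllable, so rule 2 applies → [ə].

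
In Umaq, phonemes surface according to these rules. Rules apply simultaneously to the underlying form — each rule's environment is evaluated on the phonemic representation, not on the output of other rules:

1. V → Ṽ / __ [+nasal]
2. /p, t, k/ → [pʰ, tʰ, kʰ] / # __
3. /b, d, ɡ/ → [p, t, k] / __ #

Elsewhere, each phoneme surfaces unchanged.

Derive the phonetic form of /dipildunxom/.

/d/ (word-initial): rule 3 targets it, but not word-finally → unchanged [d].
/i/ (between /d/ and /p/) is in the target of rule 1 but the environment (before a nasal consonant) is not met → [i].
/p/ (between /i/ and /i/) is in the target of rule 2 but the environment (word-initially) is not met → [p].
/i/ (between /p/ and /l/) is in the target of rule 1 but the environment (before a nasal consonant) is not met → [i].
/l/ stays [l].
/d/ (between /l/ and /u/) is in the target of rule 3 but the environment (word-finally) is not met → [d].
/u/ (between /d/ and /n/): before a nasal consonant, so rule 1 applies → [ũ].
/n/ — not in any rule's target class → [n].
/x/ stays [x].
/o/ (between /x/ and /m/): before a nasal consonant, so rule 1 applies → [õ].
/m/ — not in any rule's target class → [m].

[dipildũnxõm]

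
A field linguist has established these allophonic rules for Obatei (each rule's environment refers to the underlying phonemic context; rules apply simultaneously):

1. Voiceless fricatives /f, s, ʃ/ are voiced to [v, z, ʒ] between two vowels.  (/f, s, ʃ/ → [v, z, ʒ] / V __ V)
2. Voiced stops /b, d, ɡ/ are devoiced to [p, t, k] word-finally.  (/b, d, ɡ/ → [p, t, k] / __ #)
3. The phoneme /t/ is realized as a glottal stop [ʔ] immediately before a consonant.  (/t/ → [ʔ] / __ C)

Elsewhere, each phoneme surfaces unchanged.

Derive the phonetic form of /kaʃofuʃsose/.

/k/ stays [k].
/a/ stays [a].
/ʃ/ — between /a/ and /o/, between two vowels — surfaces as [ʒ] (rule 1).
/o/ stays [o].
Rule 1 applies to /f/ (between /o/ and /u/: between two vowels) → [v].
/u/ (between /f/ and /ʃ/): no rule targets it → [u].
/ʃ/ (between /u/ and /s/) fails the environment for rule 1, so it stays [ʃ].
/s/ (between /ʃ/ and /o/): rule 1 targets it, but not between two vowels → unchanged [s].
/o/ stays [o].
Rule 1 applies to /s/ (between /o/ and /e/: between two vowels) → [z].
/e/ (word-final) is unaffected → [e].

[kaʒovuʃsoze]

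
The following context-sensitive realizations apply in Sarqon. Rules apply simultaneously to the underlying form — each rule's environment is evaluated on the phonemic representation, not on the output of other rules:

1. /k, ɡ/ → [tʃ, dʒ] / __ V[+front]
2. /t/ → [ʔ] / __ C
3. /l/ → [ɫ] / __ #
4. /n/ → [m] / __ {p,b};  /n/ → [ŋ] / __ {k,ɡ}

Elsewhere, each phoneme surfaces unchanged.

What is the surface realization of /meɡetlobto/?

/m/ — not in any rule's target class → [m].
/e/ — not in any rule's target class → [e].
/ɡ/ (between /e/ and /e/): before a front vowel, so rule 1 applies → [dʒ].
/e/ — not in any rule's target class → [e].
/t/ meets the environment for rule 2 (immediately before a consonant) → [ʔ].
/l/ (between /t/ and /o/): rule 3 targets it, but not word-finally → unchanged [l].
/o/ (between /l/ and /b/) is unaffected → [o].
/b/ (between /o/ and /t/): no rule targets it → [b].
/t/ (between /b/ and /o/) is in the target of rule 2 but the environment (immediately before a consonant) is not met → [t].
/o/ (word-final) is unaffected → [o].

[medʒeʔlobto]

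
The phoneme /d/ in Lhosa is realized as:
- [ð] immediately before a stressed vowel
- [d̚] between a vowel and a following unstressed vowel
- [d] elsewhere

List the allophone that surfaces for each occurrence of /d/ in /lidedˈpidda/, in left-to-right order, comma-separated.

[d̚], [d], [d], [d]

Occurrence 1 (position 3): between a vowel and a following unstressed vowel → [d̚].
Occurrence 2 (position 5): no conditioning environment matches → elsewhere allophone [d].
Occurrence 3 (position 8): no conditioning environment matches → elsewhere allophone [d].
Occurrence 4 (position 9): no conditioning environment matches → elsewhere allophone [d].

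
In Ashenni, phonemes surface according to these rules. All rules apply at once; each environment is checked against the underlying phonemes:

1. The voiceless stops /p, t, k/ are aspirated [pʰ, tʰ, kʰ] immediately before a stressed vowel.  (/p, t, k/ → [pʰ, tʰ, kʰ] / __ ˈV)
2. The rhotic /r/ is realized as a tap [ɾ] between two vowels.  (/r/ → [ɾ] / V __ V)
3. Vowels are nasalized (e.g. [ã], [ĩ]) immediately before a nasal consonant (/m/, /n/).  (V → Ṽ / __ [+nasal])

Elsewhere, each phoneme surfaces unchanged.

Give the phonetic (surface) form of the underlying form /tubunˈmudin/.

/t/ (word-initial) is in the target of rule 1 but the environment (immediately before a stressed vowel) is not met → [t].
/u/ (between /t/ and /b/): rule 3 targets it, but not before a nasal consonant → unchanged [u].
/b/ (between /u/ and /u/): no rule targets it → [b].
/u/ meets the environment for rule 3 (before a nasal consonant) → [ũ].
/n/ — not in any rule's target class → [n].
/m/ (between /n/ and /u/) is unaffected → [m].
/u/ (between /m/ and /d/) fails the environment for rule 3, so it stays [u].
/d/ — not in any rule's target class → [d].
/i/ (between /d/ and /n/) occurs before a nasal consonant → [ĩ] by rule 3.
/n/ — not in any rule's target class → [n].

[tubũnˈmudĩn]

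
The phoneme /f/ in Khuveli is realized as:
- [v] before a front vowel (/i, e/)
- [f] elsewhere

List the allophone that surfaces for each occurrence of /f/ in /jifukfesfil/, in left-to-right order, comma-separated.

Occurrence 1 (position 3): no conditioning environment matches → elsewhere allophone [f].
Occurrence 2 (position 6): before a front vowel (/i, e/) → [v].
Occurrence 3 (position 9): before a front vowel (/i, e/) → [v].

[f], [v], [v]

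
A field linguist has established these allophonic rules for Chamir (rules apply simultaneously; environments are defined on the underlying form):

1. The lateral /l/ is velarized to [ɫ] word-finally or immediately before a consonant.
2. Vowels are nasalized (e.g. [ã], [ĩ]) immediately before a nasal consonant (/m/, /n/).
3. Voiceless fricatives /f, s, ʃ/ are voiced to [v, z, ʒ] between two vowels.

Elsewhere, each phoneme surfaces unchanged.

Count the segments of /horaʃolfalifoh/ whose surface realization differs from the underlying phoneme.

Segments that undergo a rule: /ʃ/ → [ʒ] (rule 3); /l/ → [ɫ] (rule 1); /f/ → [v] (rule 3).
All other segments surface unchanged.

3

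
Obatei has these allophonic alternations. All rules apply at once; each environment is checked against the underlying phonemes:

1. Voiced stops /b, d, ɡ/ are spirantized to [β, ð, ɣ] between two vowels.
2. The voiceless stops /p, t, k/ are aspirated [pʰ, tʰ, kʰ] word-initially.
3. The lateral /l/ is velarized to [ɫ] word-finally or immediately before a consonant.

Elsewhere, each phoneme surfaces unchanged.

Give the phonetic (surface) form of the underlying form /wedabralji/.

[weðabraɫji]

/w/ — not in any rule's target class → [w].
/e/ — not in any rule's target class → [e].
/d/ — between /e/ and /a/, between two vowels — surfaces as [ð] (rule 1).
/a/ (between /d/ and /b/): no rule targets it → [a].
/b/ — between /a/ and /r/; rule 1 does not apply here → [b].
/r/ stays [r].
/a/ (between /r/ and /l/): no rule targets it → [a].
/l/ meets the environment for rule 3 (word-finally or immediately before a consonant) → [ɫ].
/j/ — not in any rule's target class → [j].
/i/ (word-final) is unaffected → [i].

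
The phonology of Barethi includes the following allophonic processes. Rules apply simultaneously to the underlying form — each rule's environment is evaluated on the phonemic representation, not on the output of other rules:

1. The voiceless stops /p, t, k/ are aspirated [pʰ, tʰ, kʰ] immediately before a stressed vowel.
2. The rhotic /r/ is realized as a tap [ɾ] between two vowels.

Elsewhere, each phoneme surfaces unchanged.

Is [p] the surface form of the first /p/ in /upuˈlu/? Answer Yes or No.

Yes

/p/ — between /u/ and /u/; rule 1 does not apply here → [p].
The actual realization is [p], which matches [p].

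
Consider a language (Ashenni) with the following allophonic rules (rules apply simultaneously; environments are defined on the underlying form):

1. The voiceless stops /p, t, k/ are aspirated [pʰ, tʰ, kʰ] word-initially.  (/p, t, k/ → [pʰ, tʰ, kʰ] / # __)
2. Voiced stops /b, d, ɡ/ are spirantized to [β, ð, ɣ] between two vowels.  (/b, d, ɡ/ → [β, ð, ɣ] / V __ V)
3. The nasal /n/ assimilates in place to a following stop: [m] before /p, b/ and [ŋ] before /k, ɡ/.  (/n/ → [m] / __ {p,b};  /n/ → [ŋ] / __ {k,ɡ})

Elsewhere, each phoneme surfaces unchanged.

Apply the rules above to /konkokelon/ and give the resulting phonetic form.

[kʰoŋkokelon]

/k/ meets the environment for rule 1 (word-initially) → [kʰ].
/o/ stays [o].
/n/ (between /o/ and /k/): before a labial or velar stop, so rule 3 applies → [ŋ].
/k/ (between /n/ and /o/) is in the target of rule 1 but the environment (word-initially) is not met → [k].
/o/ — not in any rule's target class → [o].
/k/ (between /o/ and /e/) is in the target of rule 1 but the environment (word-initially) is not met → [k].
/e/ (between /k/ and /l/) is unaffected → [e].
/l/ (between /e/ and /o/): no rule targets it → [l].
/o/ (between /l/ and /n/) is unaffected → [o].
/n/ (word-final) is in the target of rule 3 but the environment (before a labial or velar stop) is not met → [n].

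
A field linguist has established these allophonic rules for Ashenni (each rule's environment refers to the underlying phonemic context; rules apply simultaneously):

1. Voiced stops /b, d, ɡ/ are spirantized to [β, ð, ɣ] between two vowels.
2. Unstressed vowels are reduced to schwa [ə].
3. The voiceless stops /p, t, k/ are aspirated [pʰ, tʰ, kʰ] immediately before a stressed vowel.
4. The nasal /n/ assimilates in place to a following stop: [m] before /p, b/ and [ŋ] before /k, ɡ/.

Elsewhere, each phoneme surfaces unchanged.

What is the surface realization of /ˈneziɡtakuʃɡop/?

/n/ (word-initial): rule 4 targets it, but not before a labial or velar stop → unchanged [n].
/e/ (between /n/ and /z/): rule 2 targets it, but not in an unstressed syllable → unchanged [e].
/z/ (between /e/ and /i/) is unaffected → [z].
Rule 2 applies to /i/ (between /z/ and /ɡ/: in an unstressed syllable) → [ə].
/ɡ/ (between /i/ and /t/) fails the environment for rule 1, so it stays [ɡ].
/t/ (between /ɡ/ and /a/): rule 3 targets it, but not immediately before a stressed vowel → unchanged [t].
/a/ (between /t/ and /k/): in an unstressed syllable, so rule 2 applies → [ə].
/k/ — between /a/ and /u/; rule 3 does not apply here → [k].
/u/ (between /k/ and /ʃ/): in an unstressed syllable, so rule 2 applies → [ə].
/ʃ/ — not in any rule's target class → [ʃ].
/ɡ/ — between /ʃ/ and /o/; rule 1 does not apply here → [ɡ].
/o/ (between /ɡ/ and /p/) occurs in an unstressed syllable → [ə] by rule 2.
/p/ — word-final; rule 3 does not apply here → [p].

[ˈnezəɡtəkəʃɡəp]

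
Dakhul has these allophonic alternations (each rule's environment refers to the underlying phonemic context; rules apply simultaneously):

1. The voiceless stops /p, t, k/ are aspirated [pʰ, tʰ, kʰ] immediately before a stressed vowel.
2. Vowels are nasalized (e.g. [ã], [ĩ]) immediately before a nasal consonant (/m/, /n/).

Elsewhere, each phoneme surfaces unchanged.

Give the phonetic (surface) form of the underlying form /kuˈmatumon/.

/k/ — word-initial; rule 1 does not apply here → [k].
/u/ — between /k/ and /m/, before a nasal consonant — surfaces as [ũ] (rule 2).
/m/ (between /u/ and /a/): no rule targets it → [m].
/a/ (between /m/ and /t/) is in the target of rule 2 but the environment (before a nasal consonant) is not met → [a].
/t/ — between /a/ and /u/; rule 1 does not apply here → [t].
/u/ (between /t/ and /m/) occurs before a nasal consonant → [ũ] by rule 2.
/m/ (between /u/ and /o/) is unaffected → [m].
Rule 2 applies to /o/ (between /m/ and /n/: before a nasal consonant) → [õ].
/n/ (word-final): no rule targets it → [n].

[kũˈmatũmõn]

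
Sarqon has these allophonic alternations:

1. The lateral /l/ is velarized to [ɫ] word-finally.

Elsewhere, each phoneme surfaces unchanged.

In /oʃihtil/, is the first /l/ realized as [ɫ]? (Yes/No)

/l/ meets the environment for rule 1 (word-finally) → [ɫ].
The actual realization is [ɫ], which matches [ɫ].

Yes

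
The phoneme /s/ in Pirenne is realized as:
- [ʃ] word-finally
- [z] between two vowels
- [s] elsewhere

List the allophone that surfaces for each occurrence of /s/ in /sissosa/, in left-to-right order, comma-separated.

Occurrence 1 (position 1): no conditioning environment matches → elsewhere allophone [s].
Occurrence 2 (position 3): no conditioning environment matches → elsewhere allophone [s].
Occurrence 3 (position 4): no conditioning environment matches → elsewhere allophone [s].
Occurrence 4 (position 6): between two vowels → [z].

[s], [s], [s], [z]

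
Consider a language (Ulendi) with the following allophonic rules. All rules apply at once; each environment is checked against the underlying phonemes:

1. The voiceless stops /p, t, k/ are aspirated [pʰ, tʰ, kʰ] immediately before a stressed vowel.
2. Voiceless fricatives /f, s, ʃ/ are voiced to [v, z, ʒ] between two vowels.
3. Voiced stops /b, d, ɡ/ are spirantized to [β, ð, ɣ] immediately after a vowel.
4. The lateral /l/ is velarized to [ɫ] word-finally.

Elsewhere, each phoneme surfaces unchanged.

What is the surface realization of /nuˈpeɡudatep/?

/p/ — between /u/ and /e/, immediately before a stressed vowel — surfaces as [pʰ] (rule 1).
/ɡ/ (between /e/ and /u/) occurs immediately after a vowel → [ɣ] by rule 3.
Rule 3 applies to /d/ (between /u/ and /a/: immediately after a vowel) → [ð].
/t/ — between /a/ and /e/; rule 1 does not apply here → [t].
/p/ — word-final; rule 1 does not apply here → [p].

[nuˈpʰeɣuðatep]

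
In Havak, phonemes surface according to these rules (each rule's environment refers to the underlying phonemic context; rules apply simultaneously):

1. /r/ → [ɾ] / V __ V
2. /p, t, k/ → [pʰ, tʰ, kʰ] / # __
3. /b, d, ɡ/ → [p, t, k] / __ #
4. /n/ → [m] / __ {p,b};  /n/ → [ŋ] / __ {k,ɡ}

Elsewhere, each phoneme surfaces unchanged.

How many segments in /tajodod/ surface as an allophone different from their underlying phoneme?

2

Segments that undergo a rule: /t/ → [tʰ] (rule 2); /d/ → [t] (rule 3).
All other segments surface unchanged.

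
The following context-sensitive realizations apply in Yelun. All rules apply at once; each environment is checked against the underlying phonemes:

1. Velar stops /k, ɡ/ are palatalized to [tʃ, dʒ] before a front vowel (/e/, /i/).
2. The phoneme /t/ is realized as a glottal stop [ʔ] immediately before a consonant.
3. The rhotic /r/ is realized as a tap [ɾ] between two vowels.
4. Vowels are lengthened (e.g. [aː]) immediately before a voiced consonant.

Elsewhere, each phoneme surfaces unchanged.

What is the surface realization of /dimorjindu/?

/d/ stays [d].
/i/ meets the environment for rule 4 (before a voiced consonant) → [iː].
/m/ — not in any rule's target class → [m].
Rule 4 applies to /o/ (between /m/ and /r/: before a voiced consonant) → [oː].
/r/ — between /o/ and /j/; rule 3 does not apply here → [r].
/j/ stays [j].
Rule 4 applies to /i/ (between /j/ and /n/: before a voiced consonant) → [iː].
/n/ stays [n].
/d/ (between /n/ and /u/): no rule targets it → [d].
/u/ (word-final): rule 4 targets it, but not before a voiced consonant → unchanged [u].

[diːmoːrjiːndu]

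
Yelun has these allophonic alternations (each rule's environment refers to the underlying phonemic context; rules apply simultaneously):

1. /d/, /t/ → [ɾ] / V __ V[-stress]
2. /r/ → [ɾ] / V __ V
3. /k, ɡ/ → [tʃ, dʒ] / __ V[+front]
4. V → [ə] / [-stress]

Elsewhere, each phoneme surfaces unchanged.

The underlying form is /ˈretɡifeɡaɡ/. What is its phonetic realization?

/r/ (word-initial) is in the target of rule 2 but the environment (between two vowels) is not met → [r].
/e/ (between /r/ and /t/) fails the environment for rule 4, so it stays [e].
/t/ (between /e/ and /ɡ/) is in the target of rule 1 but the environment (between a vowel and a following unstressed vowel) is not met → [t].
/ɡ/ — between /t/ and /i/, before a front vowel — surfaces as [dʒ] (rule 3).
/i/ meets the environment for rule 4 (in an unstressed syllable) → [ə].
/e/ (between /f/ and /ɡ/): in an unstressed syllable, so rule 4 applies → [ə].
/ɡ/ (between /e/ and /a/) is in the target of rule 3 but the environment (before a front vowel) is not met → [ɡ].
/a/ meets the environment for rule 4 (in an unstressed syllable) → [ə].
/ɡ/ (word-final): rule 3 targets it, but not before a front vowel → unchanged [ɡ].

[ˈretdʒəfəɡəɡ]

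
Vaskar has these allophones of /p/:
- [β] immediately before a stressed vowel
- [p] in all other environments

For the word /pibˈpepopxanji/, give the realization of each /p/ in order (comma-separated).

Occurrence 1 (position 1): no conditioning environment matches → elsewhere allophone [p].
Occurrence 2 (position 4): immediately before a stressed vowel → [β].
Occurrence 3 (position 6): no conditioning environment matches → elsewhere allophone [p].
Occurrence 4 (position 8): no conditioning environment matches → elsewhere allophone [p].

[p], [β], [p], [p]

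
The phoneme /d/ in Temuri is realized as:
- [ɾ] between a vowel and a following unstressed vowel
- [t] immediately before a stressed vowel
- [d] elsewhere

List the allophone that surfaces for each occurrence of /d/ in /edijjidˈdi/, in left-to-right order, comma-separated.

Occurrence 1 (position 2): between a vowel and a following unstressed vowel → [ɾ].
Occurrence 2 (position 7): no conditioning environment matches → elsewhere allophone [d].
Occurrence 3 (position 8): immediately before a stressed vowel → [t].

[ɾ], [d], [t]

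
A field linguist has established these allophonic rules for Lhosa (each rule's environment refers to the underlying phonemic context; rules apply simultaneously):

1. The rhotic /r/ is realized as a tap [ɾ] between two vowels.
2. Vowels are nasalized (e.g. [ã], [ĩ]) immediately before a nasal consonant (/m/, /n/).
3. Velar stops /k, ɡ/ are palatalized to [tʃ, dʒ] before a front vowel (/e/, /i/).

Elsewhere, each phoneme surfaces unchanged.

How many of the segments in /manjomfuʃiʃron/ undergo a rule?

3

Segments that undergo a rule: /a/ → [ã] (rule 2); /o/ → [õ] (rule 2); /o/ → [õ] (rule 2).
All other segments surface unchanged.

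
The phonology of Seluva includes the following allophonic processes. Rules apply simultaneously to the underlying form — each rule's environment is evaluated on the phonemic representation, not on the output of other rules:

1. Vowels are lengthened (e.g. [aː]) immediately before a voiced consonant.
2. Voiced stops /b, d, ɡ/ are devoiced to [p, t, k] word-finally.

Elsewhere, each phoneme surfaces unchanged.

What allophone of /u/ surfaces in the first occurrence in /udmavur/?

/u/ (word-initial): before a voiced consonant, so rule 1 applies → [uː].

[uː]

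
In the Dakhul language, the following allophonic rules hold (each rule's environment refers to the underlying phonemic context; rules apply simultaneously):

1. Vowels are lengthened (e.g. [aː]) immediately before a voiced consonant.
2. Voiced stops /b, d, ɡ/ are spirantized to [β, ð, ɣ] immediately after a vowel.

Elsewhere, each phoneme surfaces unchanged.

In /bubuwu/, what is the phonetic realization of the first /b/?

[b]

/b/ (word-initial): rule 2 targets it, but not immediately after a vowel → unchanged [b].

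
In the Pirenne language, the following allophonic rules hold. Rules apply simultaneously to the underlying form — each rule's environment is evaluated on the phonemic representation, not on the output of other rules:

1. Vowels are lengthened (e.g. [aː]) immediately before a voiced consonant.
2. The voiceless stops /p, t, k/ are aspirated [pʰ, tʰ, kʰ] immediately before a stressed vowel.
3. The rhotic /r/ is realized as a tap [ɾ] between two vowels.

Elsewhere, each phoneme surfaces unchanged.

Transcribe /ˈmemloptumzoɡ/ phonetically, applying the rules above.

[ˈmeːmloptuːmzoːɡ]

/m/ (word-initial) is unaffected → [m].
Rule 1 applies to /e/ (between /m/ and /m/: before a voiced consonant) → [eː].
/m/ — not in any rule's target class → [m].
/l/ stays [l].
/o/ — between /l/ and /p/; rule 1 does not apply here → [o].
/p/ (between /o/ and /t/): rule 2 targets it, but not immediately before a stressed vowel → unchanged [p].
/t/ (between /p/ and /u/): rule 2 targets it, but not immediately before a stressed vowel → unchanged [t].
Rule 1 applies to /u/ (between /t/ and /m/: before a voiced consonant) → [uː].
/m/ (between /u/ and /z/): no rule targets it → [m].
/z/ (between /m/ and /o/): no rule targets it → [z].
Rule 1 applies to /o/ (between /z/ and /ɡ/: before a voiced consonant) → [oː].
/ɡ/ (word-final): no rule targets it → [ɡ].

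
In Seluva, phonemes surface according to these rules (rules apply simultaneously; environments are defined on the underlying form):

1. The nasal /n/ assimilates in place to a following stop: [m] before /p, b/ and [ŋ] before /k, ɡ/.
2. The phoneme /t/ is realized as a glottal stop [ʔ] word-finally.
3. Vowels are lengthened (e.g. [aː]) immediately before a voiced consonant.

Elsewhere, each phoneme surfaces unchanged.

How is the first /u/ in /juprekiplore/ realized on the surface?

/u/ (between /j/ and /p/) is in the target of rule 3 but the environment (before a voiced consonant) is not met → [u].

[u]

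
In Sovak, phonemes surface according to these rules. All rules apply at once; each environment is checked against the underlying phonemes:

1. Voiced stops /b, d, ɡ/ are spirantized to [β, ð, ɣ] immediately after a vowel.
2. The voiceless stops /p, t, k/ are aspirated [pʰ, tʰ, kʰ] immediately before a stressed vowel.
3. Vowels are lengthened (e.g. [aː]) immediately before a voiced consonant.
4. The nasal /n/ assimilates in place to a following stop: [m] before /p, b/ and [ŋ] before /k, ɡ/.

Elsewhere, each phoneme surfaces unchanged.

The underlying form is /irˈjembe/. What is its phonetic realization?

[iːrˈjeːmbe]

/i/ (word-initial) occurs before a voiced consonant → [iː] by rule 3.
/r/ stays [r].
/j/ (between /r/ and /e/): no rule targets it → [j].
/e/ — between /j/ and /m/, before a voiced consonant — surfaces as [eː] (rule 3).
/m/ (between /e/ and /b/): no rule targets it → [m].
/b/ (between /m/ and /e/) is in the target of rule 1 but the environment (immediately after a vowel) is not met → [b].
/e/ (word-final) fails the environment for rule 3, so it stays [e].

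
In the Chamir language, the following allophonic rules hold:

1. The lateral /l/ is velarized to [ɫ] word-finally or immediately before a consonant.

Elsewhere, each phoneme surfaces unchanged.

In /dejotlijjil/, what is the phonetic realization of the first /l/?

[l]

/l/ — between /t/ and /i/; rule 1 does not apply here → [l].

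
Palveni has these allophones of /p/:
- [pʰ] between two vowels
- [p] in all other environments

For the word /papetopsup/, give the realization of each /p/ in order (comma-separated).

[p], [pʰ], [p], [p]

Occurrence 1 (position 1): no conditioning environment matches → elsewhere allophone [p].
Occurrence 2 (position 3): between two vowels → [pʰ].
Occurrence 3 (position 7): no conditioning environment matches → elsewhere allophone [p].
Occurrence 4 (position 10): no conditioning environment matches → elsewhere allophone [p].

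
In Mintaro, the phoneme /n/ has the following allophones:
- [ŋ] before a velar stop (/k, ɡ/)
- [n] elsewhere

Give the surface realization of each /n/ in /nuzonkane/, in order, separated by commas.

Occurrence 1 (position 1): no conditioning environment matches → elsewhere allophone [n].
Occurrence 2 (position 5): before a velar stop → [ŋ].
Occurrence 3 (position 8): no conditioning environment matches → elsewhere allophone [n].

[n], [ŋ], [n]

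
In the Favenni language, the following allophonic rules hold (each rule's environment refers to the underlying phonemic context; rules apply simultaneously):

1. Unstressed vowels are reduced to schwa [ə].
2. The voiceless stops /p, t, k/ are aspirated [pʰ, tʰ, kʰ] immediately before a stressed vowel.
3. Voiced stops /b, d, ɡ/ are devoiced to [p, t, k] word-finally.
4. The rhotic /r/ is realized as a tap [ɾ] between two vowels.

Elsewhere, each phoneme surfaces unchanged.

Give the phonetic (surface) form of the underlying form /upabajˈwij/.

[əpəbəjˈwij]

/u/ meets the environment for rule 1 (in an unstressed syllable) → [ə].
/p/ — between /u/ and /a/; rule 2 does not apply here → [p].
/a/ meets the environment for rule 1 (in an unstressed syllable) → [ə].
/b/ — between /a/ and /a/; rule 3 does not apply here → [b].
/a/ (between /b/ and /j/) occurs in an unstressed syllable → [ə] by rule 1.
/i/ (between /w/ and /j/): rule 1 targets it, but not in an unstressed syllable → unchanged [i].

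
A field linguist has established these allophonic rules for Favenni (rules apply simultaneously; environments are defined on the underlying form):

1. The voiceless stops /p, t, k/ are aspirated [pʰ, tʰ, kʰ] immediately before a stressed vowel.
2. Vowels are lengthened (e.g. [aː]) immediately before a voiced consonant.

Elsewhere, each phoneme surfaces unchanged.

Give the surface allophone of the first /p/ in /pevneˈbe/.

/p/ (word-initial) is in the target of rule 1 but the environment (immediately before a stressed vowel) is not met → [p].

[p]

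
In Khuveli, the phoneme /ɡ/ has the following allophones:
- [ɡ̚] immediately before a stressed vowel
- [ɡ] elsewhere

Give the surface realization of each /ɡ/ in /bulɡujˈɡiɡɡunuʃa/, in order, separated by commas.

[ɡ], [ɡ̚], [ɡ], [ɡ]

Occurrence 1 (position 4): no conditioning environment matches → elsewhere allophone [ɡ].
Occurrence 2 (position 7): immediately before a stressed vowel → [ɡ̚].
Occurrence 3 (position 9): no conditioning environment matches → elsewhere allophone [ɡ].
Occurrence 4 (position 10): no conditioning environment matches → elsewhere allophone [ɡ].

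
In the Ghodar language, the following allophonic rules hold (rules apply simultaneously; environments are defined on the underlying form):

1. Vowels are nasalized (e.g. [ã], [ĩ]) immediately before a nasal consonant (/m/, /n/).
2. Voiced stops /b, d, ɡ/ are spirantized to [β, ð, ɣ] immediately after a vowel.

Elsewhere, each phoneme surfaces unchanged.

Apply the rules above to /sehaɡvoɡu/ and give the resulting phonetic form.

/e/ (between /s/ and /h/) fails the environment for rule 1, so it stays [e].
/a/ (between /h/ and /ɡ/): rule 1 targets it, but not before a nasal consonant → unchanged [a].
/ɡ/ — between /a/ and /v/, immediately after a vowel — surfaces as [ɣ] (rule 2).
/o/ — between /v/ and /ɡ/; rule 1 does not apply here → [o].
Rule 2 applies to /ɡ/ (between /o/ and /u/: immediately after a vowel) → [ɣ].
/u/ (word-final) is in the target of rule 1 but the environment (before a nasal consonant) is not met → [u].

[sehaɣvoɣu]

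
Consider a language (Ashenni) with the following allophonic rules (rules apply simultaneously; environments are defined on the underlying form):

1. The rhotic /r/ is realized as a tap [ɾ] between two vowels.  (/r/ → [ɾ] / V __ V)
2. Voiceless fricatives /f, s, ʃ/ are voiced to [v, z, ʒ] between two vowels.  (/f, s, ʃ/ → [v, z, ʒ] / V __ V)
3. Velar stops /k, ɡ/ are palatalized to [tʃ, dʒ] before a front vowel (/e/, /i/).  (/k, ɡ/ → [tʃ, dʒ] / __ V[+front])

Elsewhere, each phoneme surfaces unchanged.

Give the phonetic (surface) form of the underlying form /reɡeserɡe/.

[redʒezerdʒe]

/r/ (word-initial): rule 1 targets it, but not between two vowels → unchanged [r].
/e/ stays [e].
Rule 3 applies to /ɡ/ (between /e/ and /e/: before a front vowel) → [dʒ].
/e/ (between /ɡ/ and /s/): no rule targets it → [e].
/s/ — between /e/ and /e/, between two vowels — surfaces as [z] (rule 2).
/e/ stays [e].
/r/ — between /e/ and /ɡ/; rule 1 does not apply here → [r].
/ɡ/ (between /r/ and /e/): before a front vowel, so rule 3 applies → [dʒ].
/e/ (word-final) is unaffected → [e].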